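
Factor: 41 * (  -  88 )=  - 2^3 * 11^1*41^1 = -3608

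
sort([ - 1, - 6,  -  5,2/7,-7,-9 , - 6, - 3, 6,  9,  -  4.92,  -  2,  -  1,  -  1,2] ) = [ - 9, - 7, - 6,- 6,  -  5,  -  4.92,  -  3 , - 2, - 1, - 1, - 1 , 2/7,2,6,9 ] 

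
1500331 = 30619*49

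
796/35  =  22 + 26/35 = 22.74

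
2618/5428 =1309/2714= 0.48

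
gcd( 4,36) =4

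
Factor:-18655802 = -2^1*11^1 * 847991^1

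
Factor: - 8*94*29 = -21808= - 2^4*29^1*47^1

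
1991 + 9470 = 11461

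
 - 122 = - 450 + 328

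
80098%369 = 25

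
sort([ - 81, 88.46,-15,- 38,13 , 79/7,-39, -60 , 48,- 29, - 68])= [-81  , - 68, - 60 ,-39, - 38 , - 29, - 15 , 79/7 , 13,48, 88.46] 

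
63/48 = 1 + 5/16 = 1.31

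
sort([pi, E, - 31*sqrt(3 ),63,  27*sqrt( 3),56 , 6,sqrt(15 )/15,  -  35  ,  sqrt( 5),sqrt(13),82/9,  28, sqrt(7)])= [ - 31*sqrt ( 3), - 35, sqrt( 15)/15, sqrt ( 5),sqrt( 7 ),E, pi,  sqrt( 13 ), 6,  82/9,28,27 * sqrt( 3 ),56,  63]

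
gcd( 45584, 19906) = 74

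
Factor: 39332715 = 3^1*5^1*163^1* 16087^1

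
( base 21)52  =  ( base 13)83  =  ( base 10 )107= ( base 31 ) 3E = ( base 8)153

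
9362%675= 587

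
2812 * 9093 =25569516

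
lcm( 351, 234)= 702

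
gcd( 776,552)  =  8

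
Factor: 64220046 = 2^1*3^1 * 11^1*973031^1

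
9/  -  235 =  - 9/235 = -  0.04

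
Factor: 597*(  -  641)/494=-2^( - 1)*3^1*13^( - 1)*19^( -1)*199^1 * 641^1=-382677/494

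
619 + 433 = 1052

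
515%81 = 29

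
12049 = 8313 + 3736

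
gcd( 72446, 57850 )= 178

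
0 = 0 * (  -  725)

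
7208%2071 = 995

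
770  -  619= 151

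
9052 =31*292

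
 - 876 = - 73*12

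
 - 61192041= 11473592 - 72665633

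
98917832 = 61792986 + 37124846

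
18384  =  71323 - 52939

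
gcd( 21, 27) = 3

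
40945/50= 8189/10= 818.90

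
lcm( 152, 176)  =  3344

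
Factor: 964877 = 19^1*43^1*1181^1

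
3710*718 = 2663780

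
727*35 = 25445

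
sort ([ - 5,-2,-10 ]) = [ - 10, - 5 ,-2] 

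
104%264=104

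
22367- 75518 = -53151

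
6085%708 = 421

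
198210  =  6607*30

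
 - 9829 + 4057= -5772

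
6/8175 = 2/2725 = 0.00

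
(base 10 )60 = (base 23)2e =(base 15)40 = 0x3C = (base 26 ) 28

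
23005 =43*535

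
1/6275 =1/6275  =  0.00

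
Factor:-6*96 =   -  576 = - 2^6*3^2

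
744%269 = 206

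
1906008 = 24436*78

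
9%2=1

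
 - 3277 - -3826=549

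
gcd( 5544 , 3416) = 56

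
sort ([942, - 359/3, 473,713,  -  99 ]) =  [-359/3,-99, 473,713,  942 ]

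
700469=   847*827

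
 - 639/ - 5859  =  71/651  =  0.11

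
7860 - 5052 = 2808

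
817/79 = 10 + 27/79 =10.34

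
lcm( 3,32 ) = 96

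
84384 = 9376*9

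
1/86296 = 1/86296 = 0.00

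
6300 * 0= 0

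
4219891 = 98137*43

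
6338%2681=976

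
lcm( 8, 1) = 8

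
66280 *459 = 30422520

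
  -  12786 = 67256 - 80042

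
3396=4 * 849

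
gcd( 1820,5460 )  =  1820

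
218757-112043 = 106714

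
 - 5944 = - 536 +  - 5408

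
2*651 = 1302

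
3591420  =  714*5030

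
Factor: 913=11^1*83^1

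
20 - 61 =-41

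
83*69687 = 5784021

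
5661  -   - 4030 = 9691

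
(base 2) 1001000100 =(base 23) 125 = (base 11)488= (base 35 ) gk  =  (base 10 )580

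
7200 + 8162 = 15362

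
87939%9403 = 3312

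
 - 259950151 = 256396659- 516346810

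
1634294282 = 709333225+924961057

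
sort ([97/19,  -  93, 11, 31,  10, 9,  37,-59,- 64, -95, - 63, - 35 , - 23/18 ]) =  [  -  95, -93, - 64 , - 63,-59,  -  35,-23/18, 97/19, 9,10, 11,31, 37]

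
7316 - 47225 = -39909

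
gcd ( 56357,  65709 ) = 7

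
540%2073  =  540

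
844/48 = 17  +  7/12 = 17.58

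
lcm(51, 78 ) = 1326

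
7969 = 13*613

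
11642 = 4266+7376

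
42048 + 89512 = 131560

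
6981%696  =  21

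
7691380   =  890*8642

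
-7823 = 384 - 8207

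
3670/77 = 3670/77 = 47.66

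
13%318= 13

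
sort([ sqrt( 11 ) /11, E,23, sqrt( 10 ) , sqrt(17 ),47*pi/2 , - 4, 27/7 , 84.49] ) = [ -4, sqrt( 11) /11, E, sqrt(10),  27/7,sqrt(17),23,47*pi/2,84.49]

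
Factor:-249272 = -2^3*31159^1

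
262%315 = 262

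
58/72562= 29/36281 =0.00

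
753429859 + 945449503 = 1698879362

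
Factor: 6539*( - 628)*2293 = -2^2 *13^1 * 157^1*503^1*2293^1 = -9416186156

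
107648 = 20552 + 87096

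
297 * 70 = 20790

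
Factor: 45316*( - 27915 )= -2^2*3^1*5^1*1861^1*11329^1 =- 1264996140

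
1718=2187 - 469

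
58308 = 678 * 86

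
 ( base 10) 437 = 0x1B5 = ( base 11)368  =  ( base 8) 665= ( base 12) 305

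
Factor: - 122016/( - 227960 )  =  2^2 * 3^1 * 5^( - 1)*31^1 *139^( - 1)=372/695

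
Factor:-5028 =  - 2^2*3^1 * 419^1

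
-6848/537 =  - 6848/537 = -12.75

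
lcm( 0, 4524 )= 0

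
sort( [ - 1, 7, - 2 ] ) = [ -2, - 1, 7]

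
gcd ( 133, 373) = 1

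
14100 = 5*2820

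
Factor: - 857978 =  - 2^1*11^1*59^1*661^1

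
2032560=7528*270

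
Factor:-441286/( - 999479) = 2^1*13^( - 1 )*17^1*12979^1*76883^ ( - 1 ) 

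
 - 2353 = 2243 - 4596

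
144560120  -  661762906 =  - 517202786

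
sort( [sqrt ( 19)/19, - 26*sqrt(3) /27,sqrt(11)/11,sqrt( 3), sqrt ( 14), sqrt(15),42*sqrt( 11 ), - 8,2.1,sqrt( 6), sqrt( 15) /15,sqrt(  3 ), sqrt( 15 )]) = [  -  8,-26*sqrt( 3 )/27,sqrt (19)/19,sqrt( 15 )/15 , sqrt( 11)/11, sqrt (3),sqrt( 3) , 2.1,sqrt( 6),sqrt( 14),sqrt( 15 ),sqrt( 15), 42*sqrt( 11) ]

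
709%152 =101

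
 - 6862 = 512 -7374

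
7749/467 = 16 + 277/467 = 16.59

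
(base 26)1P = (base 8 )63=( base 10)51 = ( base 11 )47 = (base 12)43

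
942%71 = 19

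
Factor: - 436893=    - 3^1* 137^1*1063^1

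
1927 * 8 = 15416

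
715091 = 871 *821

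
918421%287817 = 54970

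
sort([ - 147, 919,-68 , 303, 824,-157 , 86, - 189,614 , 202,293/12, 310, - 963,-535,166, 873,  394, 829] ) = [ - 963, - 535, -189, - 157, - 147, - 68,293/12 , 86,166, 202, 303,310 , 394,614 , 824,829 , 873,919]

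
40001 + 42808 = 82809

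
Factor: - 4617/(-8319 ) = 1539/2773 = 3^4*19^1*47^( - 1)*59^( - 1) 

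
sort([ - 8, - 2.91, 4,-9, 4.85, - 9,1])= [ - 9 , - 9, - 8,  -  2.91, 1, 4 , 4.85] 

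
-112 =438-550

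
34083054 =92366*369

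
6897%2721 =1455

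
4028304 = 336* 11989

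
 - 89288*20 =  - 1785760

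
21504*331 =7117824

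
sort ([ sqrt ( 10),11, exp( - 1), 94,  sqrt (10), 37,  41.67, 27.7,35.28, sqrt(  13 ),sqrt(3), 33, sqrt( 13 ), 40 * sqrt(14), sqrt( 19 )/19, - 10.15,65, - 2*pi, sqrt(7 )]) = [ - 10.15, - 2*pi, sqrt ( 19)/19 , exp( - 1 ), sqrt(3 ), sqrt( 7),sqrt( 10), sqrt (10 ), sqrt(13 ), sqrt (13 ), 11, 27.7,33,  35.28, 37, 41.67, 65,  94, 40*sqrt ( 14) ]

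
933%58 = 5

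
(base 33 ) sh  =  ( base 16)3ad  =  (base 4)32231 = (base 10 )941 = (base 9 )1255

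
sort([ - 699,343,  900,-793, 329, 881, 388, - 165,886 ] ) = [ - 793,-699, - 165,329,343, 388, 881, 886, 900 ]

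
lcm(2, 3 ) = 6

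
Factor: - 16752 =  - 2^4*3^1 *349^1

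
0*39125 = 0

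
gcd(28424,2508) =836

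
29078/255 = 29078/255 = 114.03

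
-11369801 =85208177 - 96577978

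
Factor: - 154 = - 2^1*7^1*11^1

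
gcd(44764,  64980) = 1444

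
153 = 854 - 701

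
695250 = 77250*9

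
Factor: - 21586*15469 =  - 333913834 = - 2^1  *31^1*43^1*251^1*499^1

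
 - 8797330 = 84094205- 92891535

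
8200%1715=1340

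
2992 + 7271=10263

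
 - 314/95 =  - 4 + 66/95 = - 3.31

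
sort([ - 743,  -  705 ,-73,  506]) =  [ - 743, - 705, - 73, 506]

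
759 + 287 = 1046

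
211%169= 42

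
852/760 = 213/190 = 1.12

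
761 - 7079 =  - 6318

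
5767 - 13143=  - 7376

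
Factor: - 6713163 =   -  3^2 *157^1*4751^1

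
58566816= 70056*836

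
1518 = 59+1459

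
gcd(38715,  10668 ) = 3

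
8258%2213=1619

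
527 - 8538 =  - 8011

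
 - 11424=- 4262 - 7162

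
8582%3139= 2304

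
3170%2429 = 741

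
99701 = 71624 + 28077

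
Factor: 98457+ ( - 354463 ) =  - 2^1*19^1*6737^1 = -256006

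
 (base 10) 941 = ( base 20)271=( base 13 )575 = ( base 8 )1655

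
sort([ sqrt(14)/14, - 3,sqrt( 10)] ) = [  -  3, sqrt( 14)/14,sqrt( 10) ]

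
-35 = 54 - 89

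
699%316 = 67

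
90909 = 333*273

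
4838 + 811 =5649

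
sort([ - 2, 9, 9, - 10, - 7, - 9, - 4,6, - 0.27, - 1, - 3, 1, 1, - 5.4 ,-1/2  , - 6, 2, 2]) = [ - 10, - 9 , - 7, - 6, - 5.4, - 4,-3,-2, - 1, - 1/2, - 0.27, 1,1  ,  2, 2, 6, 9, 9] 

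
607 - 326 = 281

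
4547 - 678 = 3869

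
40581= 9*4509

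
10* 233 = 2330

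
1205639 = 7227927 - 6022288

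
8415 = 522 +7893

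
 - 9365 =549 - 9914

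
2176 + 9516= 11692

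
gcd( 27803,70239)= 1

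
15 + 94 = 109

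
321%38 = 17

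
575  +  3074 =3649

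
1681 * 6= 10086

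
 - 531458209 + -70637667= -602095876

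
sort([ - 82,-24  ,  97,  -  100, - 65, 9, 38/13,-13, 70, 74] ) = [-100,-82 , - 65,- 24, - 13,38/13, 9,70,74, 97 ]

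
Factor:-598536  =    -  2^3*3^3*17^1*163^1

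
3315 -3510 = - 195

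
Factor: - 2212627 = - 2212627^1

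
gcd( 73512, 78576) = 24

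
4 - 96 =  - 92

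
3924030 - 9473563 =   -  5549533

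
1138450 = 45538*25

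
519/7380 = 173/2460 = 0.07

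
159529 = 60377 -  - 99152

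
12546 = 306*41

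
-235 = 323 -558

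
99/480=33/160  =  0.21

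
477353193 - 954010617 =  - 476657424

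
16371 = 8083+8288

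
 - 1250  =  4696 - 5946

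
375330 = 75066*5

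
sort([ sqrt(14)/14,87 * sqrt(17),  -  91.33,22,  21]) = [ - 91.33, sqrt( 14)/14,21, 22,87*sqrt(17)]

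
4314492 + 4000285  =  8314777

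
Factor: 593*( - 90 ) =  - 53370 = - 2^1*3^2 * 5^1*593^1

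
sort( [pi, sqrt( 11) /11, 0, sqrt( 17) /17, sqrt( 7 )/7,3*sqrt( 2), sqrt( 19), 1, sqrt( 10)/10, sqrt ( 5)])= [0,sqrt (17 ) /17, sqrt( 11)/11,sqrt(10) /10,sqrt( 7)/7, 1, sqrt( 5),pi, 3*sqrt(2),sqrt (19 )]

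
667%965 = 667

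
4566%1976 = 614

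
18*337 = 6066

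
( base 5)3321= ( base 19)155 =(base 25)ib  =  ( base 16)1CD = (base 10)461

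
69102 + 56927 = 126029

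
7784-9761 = -1977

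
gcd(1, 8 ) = 1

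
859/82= 859/82 = 10.48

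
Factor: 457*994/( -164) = -2^( - 1 )  *7^1*41^( - 1 )*71^1 * 457^1 = -227129/82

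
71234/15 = 71234/15 = 4748.93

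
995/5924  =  995/5924=0.17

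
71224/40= 1780+3/5 = 1780.60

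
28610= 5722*5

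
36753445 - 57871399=- 21117954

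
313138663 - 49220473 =263918190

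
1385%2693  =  1385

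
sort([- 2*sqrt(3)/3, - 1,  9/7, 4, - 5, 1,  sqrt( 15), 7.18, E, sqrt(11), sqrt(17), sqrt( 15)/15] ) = [ -5, - 2* sqrt(3)/3 ,-1,sqrt( 15)/15 , 1, 9/7  ,  E, sqrt(11),sqrt(15), 4, sqrt(17),  7.18 ] 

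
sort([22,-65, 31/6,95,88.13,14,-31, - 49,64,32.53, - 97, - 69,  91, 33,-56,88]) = [ - 97 ,-69,  -  65, - 56, - 49,-31,  31/6,14,22, 32.53,33,64,88,88.13,91,95 ] 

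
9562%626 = 172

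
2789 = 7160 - 4371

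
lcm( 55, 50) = 550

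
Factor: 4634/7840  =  2^( - 4 )* 5^( - 1)* 7^( - 1 )*331^1 = 331/560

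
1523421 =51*29871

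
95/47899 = 5/2521 = 0.00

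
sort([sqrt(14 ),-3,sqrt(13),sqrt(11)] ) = [ - 3,sqrt( 11 ),sqrt (13),sqrt( 14)]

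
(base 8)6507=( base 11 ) 2610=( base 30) 3N9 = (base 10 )3399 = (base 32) 3a7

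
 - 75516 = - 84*899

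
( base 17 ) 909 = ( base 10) 2610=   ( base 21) 5j6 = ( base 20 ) 6aa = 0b101000110010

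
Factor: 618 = 2^1*3^1 *103^1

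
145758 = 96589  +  49169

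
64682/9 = 64682/9 = 7186.89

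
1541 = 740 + 801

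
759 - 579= 180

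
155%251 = 155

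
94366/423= 223 + 37/423 =223.09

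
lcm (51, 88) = 4488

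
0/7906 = 0  =  0.00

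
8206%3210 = 1786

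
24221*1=24221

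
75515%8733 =5651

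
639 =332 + 307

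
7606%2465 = 211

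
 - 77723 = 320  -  78043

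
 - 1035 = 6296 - 7331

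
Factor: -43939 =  - 7^1*6277^1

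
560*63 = 35280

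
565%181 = 22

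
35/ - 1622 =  - 35/1622 = - 0.02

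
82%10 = 2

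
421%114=79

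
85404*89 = 7600956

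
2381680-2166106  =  215574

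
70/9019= 70/9019 = 0.01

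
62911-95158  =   - 32247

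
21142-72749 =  -51607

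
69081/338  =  204 +129/338 = 204.38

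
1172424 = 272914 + 899510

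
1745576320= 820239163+925337157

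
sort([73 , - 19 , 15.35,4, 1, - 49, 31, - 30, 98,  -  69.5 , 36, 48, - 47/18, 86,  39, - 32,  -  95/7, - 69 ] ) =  [-69.5,  -  69, - 49,-32, - 30, - 19, - 95/7 , -47/18,  1,  4,15.35,31,  36,39,48,73,86,98 ] 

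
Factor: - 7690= - 2^1 * 5^1*769^1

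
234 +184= 418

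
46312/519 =46312/519 =89.23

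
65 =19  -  -46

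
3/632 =3/632  =  0.00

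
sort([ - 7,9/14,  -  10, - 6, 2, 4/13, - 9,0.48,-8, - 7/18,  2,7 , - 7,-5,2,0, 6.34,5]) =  [ - 10,  -  9, - 8, - 7,  -  7, -6, - 5, - 7/18,0,4/13,0.48, 9/14,2,2, 2,5,6.34 , 7] 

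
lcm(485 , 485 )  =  485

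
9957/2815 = 3 + 1512/2815 =3.54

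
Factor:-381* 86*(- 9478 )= 310556148 = 2^2*3^1*7^1*43^1*127^1 * 677^1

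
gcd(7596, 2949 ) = 3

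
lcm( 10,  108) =540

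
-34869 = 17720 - 52589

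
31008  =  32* 969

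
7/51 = 7/51 = 0.14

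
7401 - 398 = 7003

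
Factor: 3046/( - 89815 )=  -2^1 * 5^( - 1)*11^(-1)*23^( - 1)*71^( - 1) * 1523^1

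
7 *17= 119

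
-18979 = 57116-76095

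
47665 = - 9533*( - 5) 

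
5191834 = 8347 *622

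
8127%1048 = 791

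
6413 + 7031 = 13444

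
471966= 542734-70768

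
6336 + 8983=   15319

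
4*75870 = 303480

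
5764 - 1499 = 4265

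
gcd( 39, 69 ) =3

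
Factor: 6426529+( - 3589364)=5^1 *23^1*24671^1 = 2837165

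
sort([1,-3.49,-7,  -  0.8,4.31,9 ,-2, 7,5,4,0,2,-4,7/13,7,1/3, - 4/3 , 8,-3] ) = [-7,-4,  -  3.49, - 3,  -  2,-4/3,-0.8,0, 1/3, 7/13, 1, 2,4,4.31,5 , 7,7,8,  9 ]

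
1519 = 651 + 868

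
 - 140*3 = -420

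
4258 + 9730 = 13988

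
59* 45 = 2655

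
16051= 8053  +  7998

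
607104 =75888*8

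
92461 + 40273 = 132734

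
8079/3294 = 2 +497/1098 = 2.45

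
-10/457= - 10/457 = - 0.02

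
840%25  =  15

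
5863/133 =44 + 11/133  =  44.08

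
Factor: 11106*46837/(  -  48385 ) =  - 520171722/48385  =  - 2^1*3^2*5^ ( - 1 )*7^1 * 617^1*6691^1*9677^( - 1)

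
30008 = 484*62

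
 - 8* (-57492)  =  459936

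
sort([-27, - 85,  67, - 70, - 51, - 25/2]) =[ - 85, - 70 , - 51, - 27,-25/2, 67]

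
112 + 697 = 809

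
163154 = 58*2813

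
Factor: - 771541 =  - 89^1*8669^1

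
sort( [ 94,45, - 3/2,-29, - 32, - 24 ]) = [ - 32, - 29, - 24, - 3/2,45,94 ] 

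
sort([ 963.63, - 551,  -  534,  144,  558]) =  [-551, - 534, 144,  558,963.63]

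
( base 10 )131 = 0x83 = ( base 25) 56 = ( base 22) 5L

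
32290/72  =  448  +  17/36 = 448.47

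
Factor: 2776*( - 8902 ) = - 24711952 =- 2^4*347^1*4451^1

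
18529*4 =74116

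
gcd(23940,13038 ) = 6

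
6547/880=7  +  387/880  =  7.44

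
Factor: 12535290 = 2^1*3^3*5^1 * 17^1*2731^1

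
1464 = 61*24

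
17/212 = 17/212 = 0.08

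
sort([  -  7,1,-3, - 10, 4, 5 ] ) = [  -  10, - 7,-3 , 1,4, 5] 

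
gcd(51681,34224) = 69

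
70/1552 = 35/776 = 0.05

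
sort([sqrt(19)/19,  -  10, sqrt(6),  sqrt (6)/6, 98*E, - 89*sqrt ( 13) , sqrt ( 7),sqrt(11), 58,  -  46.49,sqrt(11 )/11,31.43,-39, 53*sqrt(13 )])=[ - 89 * sqrt( 13), - 46.49, - 39, - 10,sqrt(19)/19,  sqrt( 11 )/11,  sqrt(6)/6,sqrt( 6), sqrt( 7 ),sqrt( 11),31.43 , 58, 53*sqrt( 13 ),98*E ] 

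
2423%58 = 45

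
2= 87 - 85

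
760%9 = 4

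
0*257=0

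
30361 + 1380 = 31741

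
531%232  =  67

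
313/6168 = 313/6168 = 0.05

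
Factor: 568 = 2^3*71^1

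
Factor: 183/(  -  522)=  - 61/174 = -  2^( - 1 )*3^(  -  1)*29^(  -  1)*61^1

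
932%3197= 932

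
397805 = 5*79561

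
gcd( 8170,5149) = 19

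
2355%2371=2355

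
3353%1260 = 833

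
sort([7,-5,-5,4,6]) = [ - 5, - 5, 4,  6, 7] 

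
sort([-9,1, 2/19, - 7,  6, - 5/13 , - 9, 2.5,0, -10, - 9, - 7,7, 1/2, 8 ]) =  [ - 10, - 9,-9, - 9,-7, - 7,- 5/13,0, 2/19, 1/2, 1, 2.5, 6,7, 8]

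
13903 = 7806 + 6097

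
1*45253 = 45253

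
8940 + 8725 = 17665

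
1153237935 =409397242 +743840693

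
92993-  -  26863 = 119856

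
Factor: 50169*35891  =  1800615579 = 3^1*7^1*19^1*1889^1*2389^1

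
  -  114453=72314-186767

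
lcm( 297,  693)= 2079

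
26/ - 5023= - 1 + 4997/5023 = - 0.01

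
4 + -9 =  - 5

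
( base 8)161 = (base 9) 135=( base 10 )113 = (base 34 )3B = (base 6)305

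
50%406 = 50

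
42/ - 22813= - 6/3259  =  - 0.00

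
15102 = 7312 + 7790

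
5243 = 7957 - 2714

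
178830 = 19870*9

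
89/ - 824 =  - 1 + 735/824 = - 0.11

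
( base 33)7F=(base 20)C6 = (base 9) 303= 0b11110110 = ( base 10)246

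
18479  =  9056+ 9423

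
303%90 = 33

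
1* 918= 918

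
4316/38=113 + 11/19 = 113.58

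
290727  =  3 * 96909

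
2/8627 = 2/8627 = 0.00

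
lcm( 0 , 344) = 0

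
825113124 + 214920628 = 1040033752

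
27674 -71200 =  - 43526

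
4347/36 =120 + 3/4 = 120.75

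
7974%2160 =1494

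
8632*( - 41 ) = - 353912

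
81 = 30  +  51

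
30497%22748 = 7749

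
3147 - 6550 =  - 3403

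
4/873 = 4/873 =0.00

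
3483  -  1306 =2177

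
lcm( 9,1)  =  9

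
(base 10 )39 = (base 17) 25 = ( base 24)1f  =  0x27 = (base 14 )2b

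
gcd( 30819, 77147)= 1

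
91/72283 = 91/72283 = 0.00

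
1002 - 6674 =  - 5672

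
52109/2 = 26054 + 1/2 =26054.50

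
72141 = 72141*1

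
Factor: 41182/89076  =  20591/44538 = 2^ (-1 ) * 3^(  -  1)*13^( - 1)  *59^1*349^1*571^( - 1)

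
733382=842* 871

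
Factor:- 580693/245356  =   - 2^( - 2)*61339^( - 1)*580693^1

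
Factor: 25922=2^1 * 13^1*997^1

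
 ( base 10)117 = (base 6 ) 313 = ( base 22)57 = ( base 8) 165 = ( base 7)225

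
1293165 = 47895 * 27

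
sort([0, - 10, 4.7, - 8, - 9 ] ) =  [-10,  -  9, - 8, 0,4.7 ] 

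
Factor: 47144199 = 3^1*15714733^1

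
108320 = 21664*5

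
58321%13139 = 5765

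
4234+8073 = 12307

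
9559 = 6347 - - 3212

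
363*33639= 12210957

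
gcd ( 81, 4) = 1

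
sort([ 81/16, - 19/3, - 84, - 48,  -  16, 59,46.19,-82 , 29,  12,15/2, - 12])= [ - 84 , - 82,  -  48,  -  16, - 12, - 19/3,  81/16 , 15/2, 12,29,46.19,59 ]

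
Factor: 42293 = 42293^1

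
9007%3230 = 2547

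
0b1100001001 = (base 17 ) 2BC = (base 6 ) 3333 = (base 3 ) 1001210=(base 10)777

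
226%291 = 226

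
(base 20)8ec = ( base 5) 102432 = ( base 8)6644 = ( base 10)3492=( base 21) 7J6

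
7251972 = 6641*1092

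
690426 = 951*726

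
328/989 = 328/989 = 0.33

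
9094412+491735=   9586147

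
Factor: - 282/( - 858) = 11^( - 1)*13^( - 1 )*47^1 = 47/143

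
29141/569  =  29141/569  =  51.21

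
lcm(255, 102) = 510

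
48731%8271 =7376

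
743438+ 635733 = 1379171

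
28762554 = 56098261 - 27335707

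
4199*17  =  71383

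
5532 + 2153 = 7685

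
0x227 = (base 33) GN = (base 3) 202102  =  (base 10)551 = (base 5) 4201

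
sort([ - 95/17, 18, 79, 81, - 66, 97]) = [ - 66, - 95/17,  18,79, 81,97] 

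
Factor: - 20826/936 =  - 89/4 = - 2^( - 2)*89^1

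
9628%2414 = 2386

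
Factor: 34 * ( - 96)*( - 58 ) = 2^7*3^1*17^1  *29^1 = 189312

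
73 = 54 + 19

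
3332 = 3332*1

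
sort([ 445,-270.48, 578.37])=[ - 270.48, 445, 578.37 ]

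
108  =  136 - 28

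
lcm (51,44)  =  2244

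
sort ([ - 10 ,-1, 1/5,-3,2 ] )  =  [ - 10,-3,  -  1,1/5,2]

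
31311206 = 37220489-5909283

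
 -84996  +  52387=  - 32609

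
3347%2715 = 632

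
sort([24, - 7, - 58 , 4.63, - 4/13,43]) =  [ - 58, - 7, - 4/13, 4.63,  24,43]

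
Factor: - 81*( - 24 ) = 2^3*3^5= 1944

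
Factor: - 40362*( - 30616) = 2^4*3^1*7^1*31^2*43^1*89^1 = 1235722992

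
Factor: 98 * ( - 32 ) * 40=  - 2^9 *5^1*7^2= -125440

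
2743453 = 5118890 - 2375437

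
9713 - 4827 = 4886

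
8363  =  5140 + 3223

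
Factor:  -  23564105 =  - 5^1*4712821^1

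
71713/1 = 71713= 71713.00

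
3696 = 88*42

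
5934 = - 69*( - 86 ) 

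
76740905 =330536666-253795761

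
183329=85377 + 97952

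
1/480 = 1/480 =0.00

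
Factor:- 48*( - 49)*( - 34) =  - 2^5 * 3^1*7^2*17^1  =  - 79968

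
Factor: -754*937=  -  2^1*13^1 * 29^1*937^1 = - 706498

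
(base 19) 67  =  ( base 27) 4D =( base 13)94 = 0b1111001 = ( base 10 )121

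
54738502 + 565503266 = 620241768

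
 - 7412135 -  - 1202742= -6209393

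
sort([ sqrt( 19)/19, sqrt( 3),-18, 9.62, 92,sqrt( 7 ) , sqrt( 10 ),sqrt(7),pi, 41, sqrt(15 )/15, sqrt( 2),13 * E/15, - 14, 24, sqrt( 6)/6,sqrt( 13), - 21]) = [ - 21,-18,  -  14, sqrt( 19) /19,sqrt (15 )/15, sqrt (6 ) /6,sqrt(2 ), sqrt ( 3), 13*E/15,sqrt(7), sqrt ( 7), pi , sqrt( 10),sqrt( 13 ),9.62, 24, 41, 92]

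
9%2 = 1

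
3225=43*75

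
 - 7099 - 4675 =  - 11774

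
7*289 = 2023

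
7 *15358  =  107506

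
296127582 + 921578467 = 1217706049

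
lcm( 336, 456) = 6384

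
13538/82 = 165 + 4/41 = 165.10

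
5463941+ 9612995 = 15076936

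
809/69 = 11  +  50/69 = 11.72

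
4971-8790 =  - 3819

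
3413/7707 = 3413/7707 = 0.44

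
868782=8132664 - 7263882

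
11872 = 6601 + 5271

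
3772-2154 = 1618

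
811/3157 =811/3157 = 0.26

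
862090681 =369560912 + 492529769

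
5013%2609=2404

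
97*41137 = 3990289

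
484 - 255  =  229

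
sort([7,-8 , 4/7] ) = [  -  8,4/7,7 ] 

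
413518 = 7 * 59074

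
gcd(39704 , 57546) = 2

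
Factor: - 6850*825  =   - 2^1*3^1*5^4 * 11^1 *137^1= - 5651250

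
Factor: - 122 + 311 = 189 = 3^3*7^1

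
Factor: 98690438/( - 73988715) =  - 2^1*3^( - 1)* 5^(- 1)*7^1*11^1*29^( - 1) * 37^( - 1)*4597^( - 1) *640847^1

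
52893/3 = 17631 =17631.00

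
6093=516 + 5577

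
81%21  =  18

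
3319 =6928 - 3609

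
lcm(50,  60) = 300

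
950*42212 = 40101400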